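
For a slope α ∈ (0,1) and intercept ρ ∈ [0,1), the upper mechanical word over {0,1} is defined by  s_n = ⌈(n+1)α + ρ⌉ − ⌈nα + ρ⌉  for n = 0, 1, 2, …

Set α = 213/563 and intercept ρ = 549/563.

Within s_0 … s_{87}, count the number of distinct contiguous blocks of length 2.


t_n = ⌈(n·213+549)/563⌉ for n = 0 … 88:
  n=0…9: ⌈549/563⌉=1 ⌈762/563⌉=2 ⌈975/563⌉=2 ⌈1188/563⌉=3 ⌈1401/563⌉=3 ⌈1614/563⌉=3 ⌈1827/563⌉=4 ⌈2040/563⌉=4 ⌈2253/563⌉=5 ⌈2466/563⌉=5
  n=10…19: ⌈2679/563⌉=5 ⌈2892/563⌉=6 ⌈3105/563⌉=6 ⌈3318/563⌉=6 ⌈3531/563⌉=7 ⌈3744/563⌉=7 ⌈3957/563⌉=8 ⌈4170/563⌉=8 ⌈4383/563⌉=8 ⌈4596/563⌉=9
  n=20…29: ⌈4809/563⌉=9 ⌈5022/563⌉=9 ⌈5235/563⌉=10 ⌈5448/563⌉=10 ⌈5661/563⌉=11 ⌈5874/563⌉=11 ⌈6087/563⌉=11 ⌈6300/563⌉=12 ⌈6513/563⌉=12 ⌈6726/563⌉=12
  n=30…39: ⌈6939/563⌉=13 ⌈7152/563⌉=13 ⌈7365/563⌉=14 ⌈7578/563⌉=14 ⌈7791/563⌉=14 ⌈8004/563⌉=15 ⌈8217/563⌉=15 ⌈8430/563⌉=15 ⌈8643/563⌉=16 ⌈8856/563⌉=16
  n=40…49: ⌈9069/563⌉=17 ⌈9282/563⌉=17 ⌈9495/563⌉=17 ⌈9708/563⌉=18 ⌈9921/563⌉=18 ⌈10134/563⌉=18 ⌈10347/563⌉=19 ⌈10560/563⌉=19 ⌈10773/563⌉=20 ⌈10986/563⌉=20
  n=50…59: ⌈11199/563⌉=20 ⌈11412/563⌉=21 ⌈11625/563⌉=21 ⌈11838/563⌉=22 ⌈12051/563⌉=22 ⌈12264/563⌉=22 ⌈12477/563⌉=23 ⌈12690/563⌉=23 ⌈12903/563⌉=23 ⌈13116/563⌉=24
  n=60…69: ⌈13329/563⌉=24 ⌈13542/563⌉=25 ⌈13755/563⌉=25 ⌈13968/563⌉=25 ⌈14181/563⌉=26 ⌈14394/563⌉=26 ⌈14607/563⌉=26 ⌈14820/563⌉=27 ⌈15033/563⌉=27 ⌈15246/563⌉=28
  n=70…79: ⌈15459/563⌉=28 ⌈15672/563⌉=28 ⌈15885/563⌉=29 ⌈16098/563⌉=29 ⌈16311/563⌉=29 ⌈16524/563⌉=30 ⌈16737/563⌉=30 ⌈16950/563⌉=31 ⌈17163/563⌉=31 ⌈17376/563⌉=31
  n=80…88: ⌈17589/563⌉=32 ⌈17802/563⌉=32 ⌈18015/563⌉=32 ⌈18228/563⌉=33 ⌈18441/563⌉=33 ⌈18654/563⌉=34 ⌈18867/563⌉=34 ⌈19080/563⌉=34 ⌈19293/563⌉=35
s_n = t_(n+1) − t_n for n = 0 … 87 gives
prefix = 1010010100100101001001010010010100100101001001010010100100101001001010010010100100101001
slide a length-2 window over [0..1] … [86..87] (87 windows); first occurrence of each distinct factor:
  [  0..  1] 10
  [  1..  2] 01
  [  3..  4] 00
  (the other 84 windows repeat one of these)
distinct factors: {00, 01, 10}
count = 3  (Sturmian bound for length 2 is 3)

3


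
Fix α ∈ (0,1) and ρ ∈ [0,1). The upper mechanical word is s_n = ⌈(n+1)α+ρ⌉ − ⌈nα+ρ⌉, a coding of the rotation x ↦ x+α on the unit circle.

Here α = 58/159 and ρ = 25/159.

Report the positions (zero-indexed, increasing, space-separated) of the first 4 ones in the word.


2 5 7 10

n=0: ⌈83/159⌉−⌈25/159⌉ = 1−1 = 0
n=1: ⌈141/159⌉−⌈83/159⌉ = 1−1 = 0
n=2: ⌈199/159⌉−⌈141/159⌉ = 2−1 = 1  ← one
n=3: ⌈257/159⌉−⌈199/159⌉ = 2−2 = 0
n=4: ⌈315/159⌉−⌈257/159⌉ = 2−2 = 0
n=5: ⌈373/159⌉−⌈315/159⌉ = 3−2 = 1  ← one
n=6: ⌈431/159⌉−⌈373/159⌉ = 3−3 = 0
n=7: ⌈489/159⌉−⌈431/159⌉ = 4−3 = 1  ← one
n=8: ⌈547/159⌉−⌈489/159⌉ = 4−4 = 0
n=9: ⌈605/159⌉−⌈547/159⌉ = 4−4 = 0
n=10: ⌈663/159⌉−⌈605/159⌉ = 5−4 = 1  ← one
positions of the first 4 ones: 2 5 7 10


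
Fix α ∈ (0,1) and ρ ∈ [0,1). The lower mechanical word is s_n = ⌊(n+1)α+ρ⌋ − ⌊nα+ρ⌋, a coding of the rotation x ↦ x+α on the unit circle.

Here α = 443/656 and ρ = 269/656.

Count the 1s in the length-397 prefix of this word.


268

#1s = Σ_{n=0}^{396} s_n = Σ_{n=0}^{396} (⌊(n+1)α+ρ⌋ − ⌊nα+ρ⌋)
the sum telescopes: every ⌊nα+ρ⌋ with 0 < n < 397 appears once with + and once with −, leaving ⌊397α+ρ⌋ − ⌊0·α+ρ⌋
397α + ρ = (397·443 + 269) / 656 = 176140/656
ρ = 269/656
⌊176140/656⌋ = 268,  ⌊269/656⌋ = 0
#1s = 268 − 0 = 268


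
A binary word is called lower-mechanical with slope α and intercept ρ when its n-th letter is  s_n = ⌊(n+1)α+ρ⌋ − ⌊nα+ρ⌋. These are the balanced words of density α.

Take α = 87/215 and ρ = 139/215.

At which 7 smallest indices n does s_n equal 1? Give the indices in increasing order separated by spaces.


0 3 5 8 10 13 15

n=0: ⌊226/215⌋−⌊139/215⌋ = 1−0 = 1  ← one
n=1: ⌊313/215⌋−⌊226/215⌋ = 1−1 = 0
n=2: ⌊400/215⌋−⌊313/215⌋ = 1−1 = 0
n=3: ⌊487/215⌋−⌊400/215⌋ = 2−1 = 1  ← one
n=4: ⌊574/215⌋−⌊487/215⌋ = 2−2 = 0
n=5: ⌊661/215⌋−⌊574/215⌋ = 3−2 = 1  ← one
n=6: ⌊748/215⌋−⌊661/215⌋ = 3−3 = 0
n=7: ⌊835/215⌋−⌊748/215⌋ = 3−3 = 0
n=8: ⌊922/215⌋−⌊835/215⌋ = 4−3 = 1  ← one
n=9: ⌊1009/215⌋−⌊922/215⌋ = 4−4 = 0
n=10: ⌊1096/215⌋−⌊1009/215⌋ = 5−4 = 1  ← one
n=11: ⌊1183/215⌋−⌊1096/215⌋ = 5−5 = 0
n=12: ⌊1270/215⌋−⌊1183/215⌋ = 5−5 = 0
n=13: ⌊1357/215⌋−⌊1270/215⌋ = 6−5 = 1  ← one
n=14: ⌊1444/215⌋−⌊1357/215⌋ = 6−6 = 0
n=15: ⌊1531/215⌋−⌊1444/215⌋ = 7−6 = 1  ← one
positions of the first 7 ones: 0 3 5 8 10 13 15


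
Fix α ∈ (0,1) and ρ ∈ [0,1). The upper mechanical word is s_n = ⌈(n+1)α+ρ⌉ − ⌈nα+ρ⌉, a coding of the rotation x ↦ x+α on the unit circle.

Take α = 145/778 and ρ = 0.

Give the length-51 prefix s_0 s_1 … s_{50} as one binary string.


n=0: ⌈(1·145)/778⌉ − ⌈(0·145)/778⌉ = ⌈145/778⌉ − ⌈0/778⌉ = 1 − 0 = 1
n=1: ⌈(2·145)/778⌉ − ⌈(1·145)/778⌉ = ⌈290/778⌉ − ⌈145/778⌉ = 1 − 1 = 0
n=2: ⌈(3·145)/778⌉ − ⌈(2·145)/778⌉ = ⌈435/778⌉ − ⌈290/778⌉ = 1 − 1 = 0
n=3: ⌈(4·145)/778⌉ − ⌈(3·145)/778⌉ = ⌈580/778⌉ − ⌈435/778⌉ = 1 − 1 = 0
n=4: ⌈(5·145)/778⌉ − ⌈(4·145)/778⌉ = ⌈725/778⌉ − ⌈580/778⌉ = 1 − 1 = 0
n=5: ⌈(6·145)/778⌉ − ⌈(5·145)/778⌉ = ⌈870/778⌉ − ⌈725/778⌉ = 2 − 1 = 1
n=6: ⌈(7·145)/778⌉ − ⌈(6·145)/778⌉ = ⌈1015/778⌉ − ⌈870/778⌉ = 2 − 2 = 0
n=7: ⌈(8·145)/778⌉ − ⌈(7·145)/778⌉ = ⌈1160/778⌉ − ⌈1015/778⌉ = 2 − 2 = 0
n=8: ⌈(9·145)/778⌉ − ⌈(8·145)/778⌉ = ⌈1305/778⌉ − ⌈1160/778⌉ = 2 − 2 = 0
n=9: ⌈(10·145)/778⌉ − ⌈(9·145)/778⌉ = ⌈1450/778⌉ − ⌈1305/778⌉ = 2 − 2 = 0
n=10: ⌈(11·145)/778⌉ − ⌈(10·145)/778⌉ = ⌈1595/778⌉ − ⌈1450/778⌉ = 3 − 2 = 1
n=11: ⌈(12·145)/778⌉ − ⌈(11·145)/778⌉ = ⌈1740/778⌉ − ⌈1595/778⌉ = 3 − 3 = 0
n=12: ⌈(13·145)/778⌉ − ⌈(12·145)/778⌉ = ⌈1885/778⌉ − ⌈1740/778⌉ = 3 − 3 = 0
n=13: ⌈(14·145)/778⌉ − ⌈(13·145)/778⌉ = ⌈2030/778⌉ − ⌈1885/778⌉ = 3 − 3 = 0
n=14: ⌈(15·145)/778⌉ − ⌈(14·145)/778⌉ = ⌈2175/778⌉ − ⌈2030/778⌉ = 3 − 3 = 0
n=15: ⌈(16·145)/778⌉ − ⌈(15·145)/778⌉ = ⌈2320/778⌉ − ⌈2175/778⌉ = 3 − 3 = 0
n=16: ⌈(17·145)/778⌉ − ⌈(16·145)/778⌉ = ⌈2465/778⌉ − ⌈2320/778⌉ = 4 − 3 = 1
n=17: ⌈(18·145)/778⌉ − ⌈(17·145)/778⌉ = ⌈2610/778⌉ − ⌈2465/778⌉ = 4 − 4 = 0
n=18: ⌈(19·145)/778⌉ − ⌈(18·145)/778⌉ = ⌈2755/778⌉ − ⌈2610/778⌉ = 4 − 4 = 0
n=19: ⌈(20·145)/778⌉ − ⌈(19·145)/778⌉ = ⌈2900/778⌉ − ⌈2755/778⌉ = 4 − 4 = 0
n=20: ⌈(21·145)/778⌉ − ⌈(20·145)/778⌉ = ⌈3045/778⌉ − ⌈2900/778⌉ = 4 − 4 = 0
n=21: ⌈(22·145)/778⌉ − ⌈(21·145)/778⌉ = ⌈3190/778⌉ − ⌈3045/778⌉ = 5 − 4 = 1
n=22: ⌈(23·145)/778⌉ − ⌈(22·145)/778⌉ = ⌈3335/778⌉ − ⌈3190/778⌉ = 5 − 5 = 0
n=23: ⌈(24·145)/778⌉ − ⌈(23·145)/778⌉ = ⌈3480/778⌉ − ⌈3335/778⌉ = 5 − 5 = 0
n=24: ⌈(25·145)/778⌉ − ⌈(24·145)/778⌉ = ⌈3625/778⌉ − ⌈3480/778⌉ = 5 − 5 = 0
n=25: ⌈(26·145)/778⌉ − ⌈(25·145)/778⌉ = ⌈3770/778⌉ − ⌈3625/778⌉ = 5 − 5 = 0
n=26: ⌈(27·145)/778⌉ − ⌈(26·145)/778⌉ = ⌈3915/778⌉ − ⌈3770/778⌉ = 6 − 5 = 1
n=27: ⌈(28·145)/778⌉ − ⌈(27·145)/778⌉ = ⌈4060/778⌉ − ⌈3915/778⌉ = 6 − 6 = 0
n=28: ⌈(29·145)/778⌉ − ⌈(28·145)/778⌉ = ⌈4205/778⌉ − ⌈4060/778⌉ = 6 − 6 = 0
n=29: ⌈(30·145)/778⌉ − ⌈(29·145)/778⌉ = ⌈4350/778⌉ − ⌈4205/778⌉ = 6 − 6 = 0
n=30: ⌈(31·145)/778⌉ − ⌈(30·145)/778⌉ = ⌈4495/778⌉ − ⌈4350/778⌉ = 6 − 6 = 0
n=31: ⌈(32·145)/778⌉ − ⌈(31·145)/778⌉ = ⌈4640/778⌉ − ⌈4495/778⌉ = 6 − 6 = 0
n=32: ⌈(33·145)/778⌉ − ⌈(32·145)/778⌉ = ⌈4785/778⌉ − ⌈4640/778⌉ = 7 − 6 = 1
n=33: ⌈(34·145)/778⌉ − ⌈(33·145)/778⌉ = ⌈4930/778⌉ − ⌈4785/778⌉ = 7 − 7 = 0
n=34: ⌈(35·145)/778⌉ − ⌈(34·145)/778⌉ = ⌈5075/778⌉ − ⌈4930/778⌉ = 7 − 7 = 0
n=35: ⌈(36·145)/778⌉ − ⌈(35·145)/778⌉ = ⌈5220/778⌉ − ⌈5075/778⌉ = 7 − 7 = 0
n=36: ⌈(37·145)/778⌉ − ⌈(36·145)/778⌉ = ⌈5365/778⌉ − ⌈5220/778⌉ = 7 − 7 = 0
n=37: ⌈(38·145)/778⌉ − ⌈(37·145)/778⌉ = ⌈5510/778⌉ − ⌈5365/778⌉ = 8 − 7 = 1
n=38: ⌈(39·145)/778⌉ − ⌈(38·145)/778⌉ = ⌈5655/778⌉ − ⌈5510/778⌉ = 8 − 8 = 0
n=39: ⌈(40·145)/778⌉ − ⌈(39·145)/778⌉ = ⌈5800/778⌉ − ⌈5655/778⌉ = 8 − 8 = 0
n=40: ⌈(41·145)/778⌉ − ⌈(40·145)/778⌉ = ⌈5945/778⌉ − ⌈5800/778⌉ = 8 − 8 = 0
n=41: ⌈(42·145)/778⌉ − ⌈(41·145)/778⌉ = ⌈6090/778⌉ − ⌈5945/778⌉ = 8 − 8 = 0
n=42: ⌈(43·145)/778⌉ − ⌈(42·145)/778⌉ = ⌈6235/778⌉ − ⌈6090/778⌉ = 9 − 8 = 1
n=43: ⌈(44·145)/778⌉ − ⌈(43·145)/778⌉ = ⌈6380/778⌉ − ⌈6235/778⌉ = 9 − 9 = 0
n=44: ⌈(45·145)/778⌉ − ⌈(44·145)/778⌉ = ⌈6525/778⌉ − ⌈6380/778⌉ = 9 − 9 = 0
n=45: ⌈(46·145)/778⌉ − ⌈(45·145)/778⌉ = ⌈6670/778⌉ − ⌈6525/778⌉ = 9 − 9 = 0
n=46: ⌈(47·145)/778⌉ − ⌈(46·145)/778⌉ = ⌈6815/778⌉ − ⌈6670/778⌉ = 9 − 9 = 0
n=47: ⌈(48·145)/778⌉ − ⌈(47·145)/778⌉ = ⌈6960/778⌉ − ⌈6815/778⌉ = 9 − 9 = 0
n=48: ⌈(49·145)/778⌉ − ⌈(48·145)/778⌉ = ⌈7105/778⌉ − ⌈6960/778⌉ = 10 − 9 = 1
n=49: ⌈(50·145)/778⌉ − ⌈(49·145)/778⌉ = ⌈7250/778⌉ − ⌈7105/778⌉ = 10 − 10 = 0
n=50: ⌈(51·145)/778⌉ − ⌈(50·145)/778⌉ = ⌈7395/778⌉ − ⌈7250/778⌉ = 10 − 10 = 0

100001000010000010000100001000001000010000100000100


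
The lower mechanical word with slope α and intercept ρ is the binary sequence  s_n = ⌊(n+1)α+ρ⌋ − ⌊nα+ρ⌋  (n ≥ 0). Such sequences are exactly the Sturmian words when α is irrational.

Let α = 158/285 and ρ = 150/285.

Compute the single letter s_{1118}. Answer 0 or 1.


(n+1)α + ρ = (1119·158 + 150) / 285 = 176952/285
nα + ρ     = (1118·158 + 150) / 285 = 176794/285
⌊176952/285⌋ = 620,  ⌊176794/285⌋ = 620
s_{1118} = 620 − 620 = 0

0


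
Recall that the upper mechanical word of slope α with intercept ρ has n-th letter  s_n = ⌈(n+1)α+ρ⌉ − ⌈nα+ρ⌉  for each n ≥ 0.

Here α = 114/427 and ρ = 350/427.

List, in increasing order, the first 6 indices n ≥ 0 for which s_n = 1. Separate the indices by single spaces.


0 4 8 11 15 19

n=0: ⌈464/427⌉−⌈350/427⌉ = 2−1 = 1  ← one
n=1: ⌈578/427⌉−⌈464/427⌉ = 2−2 = 0
n=2: ⌈692/427⌉−⌈578/427⌉ = 2−2 = 0
n=3: ⌈806/427⌉−⌈692/427⌉ = 2−2 = 0
n=4: ⌈920/427⌉−⌈806/427⌉ = 3−2 = 1  ← one
n=5: ⌈1034/427⌉−⌈920/427⌉ = 3−3 = 0
n=6: ⌈1148/427⌉−⌈1034/427⌉ = 3−3 = 0
n=7: ⌈1262/427⌉−⌈1148/427⌉ = 3−3 = 0
n=8: ⌈1376/427⌉−⌈1262/427⌉ = 4−3 = 1  ← one
n=9: ⌈1490/427⌉−⌈1376/427⌉ = 4−4 = 0
n=10: ⌈1604/427⌉−⌈1490/427⌉ = 4−4 = 0
n=11: ⌈1718/427⌉−⌈1604/427⌉ = 5−4 = 1  ← one
n=12: ⌈1832/427⌉−⌈1718/427⌉ = 5−5 = 0
n=13: ⌈1946/427⌉−⌈1832/427⌉ = 5−5 = 0
n=14: ⌈2060/427⌉−⌈1946/427⌉ = 5−5 = 0
n=15: ⌈2174/427⌉−⌈2060/427⌉ = 6−5 = 1  ← one
n=16: ⌈2288/427⌉−⌈2174/427⌉ = 6−6 = 0
n=17: ⌈2402/427⌉−⌈2288/427⌉ = 6−6 = 0
n=18: ⌈2516/427⌉−⌈2402/427⌉ = 6−6 = 0
n=19: ⌈2630/427⌉−⌈2516/427⌉ = 7−6 = 1  ← one
positions of the first 6 ones: 0 4 8 11 15 19


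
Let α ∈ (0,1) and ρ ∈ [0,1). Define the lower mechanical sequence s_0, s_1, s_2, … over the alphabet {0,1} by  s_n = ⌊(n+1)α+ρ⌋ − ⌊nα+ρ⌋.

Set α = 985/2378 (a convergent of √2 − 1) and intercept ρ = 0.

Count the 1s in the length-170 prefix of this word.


70

#1s = Σ_{n=0}^{169} s_n = Σ_{n=0}^{169} (⌊(n+1)α+ρ⌋ − ⌊nα+ρ⌋)
the sum telescopes: every ⌊nα+ρ⌋ with 0 < n < 170 appears once with + and once with −, leaving ⌊170α+ρ⌋ − ⌊0·α+ρ⌋
170α + ρ = (170·985) / 2378 = 167450/2378
ρ = 0/2378
⌊167450/2378⌋ = 70,  ⌊0/2378⌋ = 0
#1s = 70 − 0 = 70


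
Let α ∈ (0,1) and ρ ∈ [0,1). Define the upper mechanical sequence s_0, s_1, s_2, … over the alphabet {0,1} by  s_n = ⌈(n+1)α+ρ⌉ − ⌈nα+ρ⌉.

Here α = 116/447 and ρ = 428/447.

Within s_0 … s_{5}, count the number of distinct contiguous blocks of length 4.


3

t_n = ⌈(n·116+428)/447⌉ for n = 0 … 6:
  n=0…6: ⌈428/447⌉=1 ⌈544/447⌉=2 ⌈660/447⌉=2 ⌈776/447⌉=2 ⌈892/447⌉=2 ⌈1008/447⌉=3 ⌈1124/447⌉=3
s_n = t_(n+1) − t_n for n = 0 … 5 gives
prefix = 100010
slide a length-4 window over [0..3] … [2..5] (3 windows); first occurrence of each distinct factor:
  [  0..  3] 1000
  [  1..  4] 0001
  [  2..  5] 0010
distinct factors: {0001, 0010, 1000}
count = 3  (Sturmian bound for length 4 is 5)


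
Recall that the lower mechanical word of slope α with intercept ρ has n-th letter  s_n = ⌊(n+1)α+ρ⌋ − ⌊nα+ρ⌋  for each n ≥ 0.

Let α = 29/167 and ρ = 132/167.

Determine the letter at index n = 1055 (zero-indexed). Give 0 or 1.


1

(n+1)α + ρ = (1056·29 + 132) / 167 = 30756/167
nα + ρ     = (1055·29 + 132) / 167 = 30727/167
⌊30756/167⌋ = 184,  ⌊30727/167⌋ = 183
s_{1055} = 184 − 183 = 1


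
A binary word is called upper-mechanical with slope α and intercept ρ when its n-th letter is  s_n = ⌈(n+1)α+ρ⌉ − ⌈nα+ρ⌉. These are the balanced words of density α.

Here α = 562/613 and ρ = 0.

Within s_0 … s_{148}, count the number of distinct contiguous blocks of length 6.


7

t_n = ⌈(n·562)/613⌉ for n = 0 … 149:
  n=0…9: ⌈0/613⌉=0 ⌈562/613⌉=1 ⌈1124/613⌉=2 ⌈1686/613⌉=3 ⌈2248/613⌉=4 ⌈2810/613⌉=5 ⌈3372/613⌉=6 ⌈3934/613⌉=7 ⌈4496/613⌉=8 ⌈5058/613⌉=9
  n=10…19: ⌈5620/613⌉=10 ⌈6182/613⌉=11 ⌈6744/613⌉=12 ⌈7306/613⌉=12 ⌈7868/613⌉=13 ⌈8430/613⌉=14 ⌈8992/613⌉=15 ⌈9554/613⌉=16 ⌈10116/613⌉=17 ⌈10678/613⌉=18
  n=20…29: ⌈11240/613⌉=19 ⌈11802/613⌉=20 ⌈12364/613⌉=21 ⌈12926/613⌉=22 ⌈13488/613⌉=23 ⌈14050/613⌉=23 ⌈14612/613⌉=24 ⌈15174/613⌉=25 ⌈15736/613⌉=26 ⌈16298/613⌉=27
  n=30…39: ⌈16860/613⌉=28 ⌈17422/613⌉=29 ⌈17984/613⌉=30 ⌈18546/613⌉=31 ⌈19108/613⌉=32 ⌈19670/613⌉=33 ⌈20232/613⌉=34 ⌈20794/613⌉=34 ⌈21356/613⌉=35 ⌈21918/613⌉=36
  n=40…49: ⌈22480/613⌉=37 ⌈23042/613⌉=38 ⌈23604/613⌉=39 ⌈24166/613⌉=40 ⌈24728/613⌉=41 ⌈25290/613⌉=42 ⌈25852/613⌉=43 ⌈26414/613⌉=44 ⌈26976/613⌉=45 ⌈27538/613⌉=45
  n=50…59: ⌈28100/613⌉=46 ⌈28662/613⌉=47 ⌈29224/613⌉=48 ⌈29786/613⌉=49 ⌈30348/613⌉=50 ⌈30910/613⌉=51 ⌈31472/613⌉=52 ⌈32034/613⌉=53 ⌈32596/613⌉=54 ⌈33158/613⌉=55
  n=60…69: ⌈33720/613⌉=56 ⌈34282/613⌉=56 ⌈34844/613⌉=57 ⌈35406/613⌉=58 ⌈35968/613⌉=59 ⌈36530/613⌉=60 ⌈37092/613⌉=61 ⌈37654/613⌉=62 ⌈38216/613⌉=63 ⌈38778/613⌉=64
  n=70…79: ⌈39340/613⌉=65 ⌈39902/613⌉=66 ⌈40464/613⌉=67 ⌈41026/613⌉=67 ⌈41588/613⌉=68 ⌈42150/613⌉=69 ⌈42712/613⌉=70 ⌈43274/613⌉=71 ⌈43836/613⌉=72 ⌈44398/613⌉=73
  n=80…89: ⌈44960/613⌉=74 ⌈45522/613⌉=75 ⌈46084/613⌉=76 ⌈46646/613⌉=77 ⌈47208/613⌉=78 ⌈47770/613⌉=78 ⌈48332/613⌉=79 ⌈48894/613⌉=80 ⌈49456/613⌉=81 ⌈50018/613⌉=82
  n=90…99: ⌈50580/613⌉=83 ⌈51142/613⌉=84 ⌈51704/613⌉=85 ⌈52266/613⌉=86 ⌈52828/613⌉=87 ⌈53390/613⌉=88 ⌈53952/613⌉=89 ⌈54514/613⌉=89 ⌈55076/613⌉=90 ⌈55638/613⌉=91
  n=100…109: ⌈56200/613⌉=92 ⌈56762/613⌉=93 ⌈57324/613⌉=94 ⌈57886/613⌉=95 ⌈58448/613⌉=96 ⌈59010/613⌉=97 ⌈59572/613⌉=98 ⌈60134/613⌉=99 ⌈60696/613⌉=100 ⌈61258/613⌉=100
  n=110…119: ⌈61820/613⌉=101 ⌈62382/613⌉=102 ⌈62944/613⌉=103 ⌈63506/613⌉=104 ⌈64068/613⌉=105 ⌈64630/613⌉=106 ⌈65192/613⌉=107 ⌈65754/613⌉=108 ⌈66316/613⌉=109 ⌈66878/613⌉=110
  n=120…129: ⌈67440/613⌉=111 ⌈68002/613⌉=111 ⌈68564/613⌉=112 ⌈69126/613⌉=113 ⌈69688/613⌉=114 ⌈70250/613⌉=115 ⌈70812/613⌉=116 ⌈71374/613⌉=117 ⌈71936/613⌉=118 ⌈72498/613⌉=119
  n=130…139: ⌈73060/613⌉=120 ⌈73622/613⌉=121 ⌈74184/613⌉=122 ⌈74746/613⌉=122 ⌈75308/613⌉=123 ⌈75870/613⌉=124 ⌈76432/613⌉=125 ⌈76994/613⌉=126 ⌈77556/613⌉=127 ⌈78118/613⌉=128
  n=140…149: ⌈78680/613⌉=129 ⌈79242/613⌉=130 ⌈79804/613⌉=131 ⌈80366/613⌉=132 ⌈80928/613⌉=133 ⌈81490/613⌉=133 ⌈82052/613⌉=134 ⌈82614/613⌉=135 ⌈83176/613⌉=136 ⌈83738/613⌉=137
s_n = t_(n+1) − t_n for n = 0 … 148 gives
prefix = 11111111111101111111111101111111111101111111111101111111111101111111111101111111111101111111111101111111111101111111111101111111111101111111111101111
slide a length-6 window over [0..5] … [143..148] (144 windows); first occurrence of each distinct factor:
  [  0..  5] 111111
  [  7.. 12] 111110
  [  8.. 13] 111101
  [  9.. 14] 111011
  [ 10.. 15] 110111
  [ 11.. 16] 101111
  [ 12.. 17] 011111
  (the other 137 windows repeat one of these)
distinct factors: {011111, 101111, 110111, 111011, 111101, 111110, 111111}
count = 7  (Sturmian bound for length 6 is 7)


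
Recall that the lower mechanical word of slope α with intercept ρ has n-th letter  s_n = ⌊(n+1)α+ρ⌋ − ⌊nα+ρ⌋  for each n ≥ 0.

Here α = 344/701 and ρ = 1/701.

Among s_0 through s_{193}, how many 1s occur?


95

#1s = Σ_{n=0}^{193} s_n = Σ_{n=0}^{193} (⌊(n+1)α+ρ⌋ − ⌊nα+ρ⌋)
the sum telescopes: every ⌊nα+ρ⌋ with 0 < n < 194 appears once with + and once with −, leaving ⌊194α+ρ⌋ − ⌊0·α+ρ⌋
194α + ρ = (194·344 + 1) / 701 = 66737/701
ρ = 1/701
⌊66737/701⌋ = 95,  ⌊1/701⌋ = 0
#1s = 95 − 0 = 95


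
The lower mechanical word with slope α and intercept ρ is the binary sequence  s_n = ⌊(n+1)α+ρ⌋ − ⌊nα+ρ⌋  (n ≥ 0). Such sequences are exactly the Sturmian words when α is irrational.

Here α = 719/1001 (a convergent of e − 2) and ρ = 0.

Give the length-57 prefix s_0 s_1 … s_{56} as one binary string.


011011101101110110111011011101101110111011011101101110110

n=0: ⌊(1·719)/1001⌋ − ⌊(0·719)/1001⌋ = ⌊719/1001⌋ − ⌊0/1001⌋ = 0 − 0 = 0
n=1: ⌊(2·719)/1001⌋ − ⌊(1·719)/1001⌋ = ⌊1438/1001⌋ − ⌊719/1001⌋ = 1 − 0 = 1
n=2: ⌊(3·719)/1001⌋ − ⌊(2·719)/1001⌋ = ⌊2157/1001⌋ − ⌊1438/1001⌋ = 2 − 1 = 1
n=3: ⌊(4·719)/1001⌋ − ⌊(3·719)/1001⌋ = ⌊2876/1001⌋ − ⌊2157/1001⌋ = 2 − 2 = 0
n=4: ⌊(5·719)/1001⌋ − ⌊(4·719)/1001⌋ = ⌊3595/1001⌋ − ⌊2876/1001⌋ = 3 − 2 = 1
n=5: ⌊(6·719)/1001⌋ − ⌊(5·719)/1001⌋ = ⌊4314/1001⌋ − ⌊3595/1001⌋ = 4 − 3 = 1
n=6: ⌊(7·719)/1001⌋ − ⌊(6·719)/1001⌋ = ⌊5033/1001⌋ − ⌊4314/1001⌋ = 5 − 4 = 1
n=7: ⌊(8·719)/1001⌋ − ⌊(7·719)/1001⌋ = ⌊5752/1001⌋ − ⌊5033/1001⌋ = 5 − 5 = 0
n=8: ⌊(9·719)/1001⌋ − ⌊(8·719)/1001⌋ = ⌊6471/1001⌋ − ⌊5752/1001⌋ = 6 − 5 = 1
n=9: ⌊(10·719)/1001⌋ − ⌊(9·719)/1001⌋ = ⌊7190/1001⌋ − ⌊6471/1001⌋ = 7 − 6 = 1
n=10: ⌊(11·719)/1001⌋ − ⌊(10·719)/1001⌋ = ⌊7909/1001⌋ − ⌊7190/1001⌋ = 7 − 7 = 0
n=11: ⌊(12·719)/1001⌋ − ⌊(11·719)/1001⌋ = ⌊8628/1001⌋ − ⌊7909/1001⌋ = 8 − 7 = 1
n=12: ⌊(13·719)/1001⌋ − ⌊(12·719)/1001⌋ = ⌊9347/1001⌋ − ⌊8628/1001⌋ = 9 − 8 = 1
n=13: ⌊(14·719)/1001⌋ − ⌊(13·719)/1001⌋ = ⌊10066/1001⌋ − ⌊9347/1001⌋ = 10 − 9 = 1
n=14: ⌊(15·719)/1001⌋ − ⌊(14·719)/1001⌋ = ⌊10785/1001⌋ − ⌊10066/1001⌋ = 10 − 10 = 0
n=15: ⌊(16·719)/1001⌋ − ⌊(15·719)/1001⌋ = ⌊11504/1001⌋ − ⌊10785/1001⌋ = 11 − 10 = 1
n=16: ⌊(17·719)/1001⌋ − ⌊(16·719)/1001⌋ = ⌊12223/1001⌋ − ⌊11504/1001⌋ = 12 − 11 = 1
n=17: ⌊(18·719)/1001⌋ − ⌊(17·719)/1001⌋ = ⌊12942/1001⌋ − ⌊12223/1001⌋ = 12 − 12 = 0
n=18: ⌊(19·719)/1001⌋ − ⌊(18·719)/1001⌋ = ⌊13661/1001⌋ − ⌊12942/1001⌋ = 13 − 12 = 1
n=19: ⌊(20·719)/1001⌋ − ⌊(19·719)/1001⌋ = ⌊14380/1001⌋ − ⌊13661/1001⌋ = 14 − 13 = 1
n=20: ⌊(21·719)/1001⌋ − ⌊(20·719)/1001⌋ = ⌊15099/1001⌋ − ⌊14380/1001⌋ = 15 − 14 = 1
n=21: ⌊(22·719)/1001⌋ − ⌊(21·719)/1001⌋ = ⌊15818/1001⌋ − ⌊15099/1001⌋ = 15 − 15 = 0
n=22: ⌊(23·719)/1001⌋ − ⌊(22·719)/1001⌋ = ⌊16537/1001⌋ − ⌊15818/1001⌋ = 16 − 15 = 1
n=23: ⌊(24·719)/1001⌋ − ⌊(23·719)/1001⌋ = ⌊17256/1001⌋ − ⌊16537/1001⌋ = 17 − 16 = 1
n=24: ⌊(25·719)/1001⌋ − ⌊(24·719)/1001⌋ = ⌊17975/1001⌋ − ⌊17256/1001⌋ = 17 − 17 = 0
n=25: ⌊(26·719)/1001⌋ − ⌊(25·719)/1001⌋ = ⌊18694/1001⌋ − ⌊17975/1001⌋ = 18 − 17 = 1
n=26: ⌊(27·719)/1001⌋ − ⌊(26·719)/1001⌋ = ⌊19413/1001⌋ − ⌊18694/1001⌋ = 19 − 18 = 1
n=27: ⌊(28·719)/1001⌋ − ⌊(27·719)/1001⌋ = ⌊20132/1001⌋ − ⌊19413/1001⌋ = 20 − 19 = 1
n=28: ⌊(29·719)/1001⌋ − ⌊(28·719)/1001⌋ = ⌊20851/1001⌋ − ⌊20132/1001⌋ = 20 − 20 = 0
n=29: ⌊(30·719)/1001⌋ − ⌊(29·719)/1001⌋ = ⌊21570/1001⌋ − ⌊20851/1001⌋ = 21 − 20 = 1
n=30: ⌊(31·719)/1001⌋ − ⌊(30·719)/1001⌋ = ⌊22289/1001⌋ − ⌊21570/1001⌋ = 22 − 21 = 1
n=31: ⌊(32·719)/1001⌋ − ⌊(31·719)/1001⌋ = ⌊23008/1001⌋ − ⌊22289/1001⌋ = 22 − 22 = 0
n=32: ⌊(33·719)/1001⌋ − ⌊(32·719)/1001⌋ = ⌊23727/1001⌋ − ⌊23008/1001⌋ = 23 − 22 = 1
n=33: ⌊(34·719)/1001⌋ − ⌊(33·719)/1001⌋ = ⌊24446/1001⌋ − ⌊23727/1001⌋ = 24 − 23 = 1
n=34: ⌊(35·719)/1001⌋ − ⌊(34·719)/1001⌋ = ⌊25165/1001⌋ − ⌊24446/1001⌋ = 25 − 24 = 1
n=35: ⌊(36·719)/1001⌋ − ⌊(35·719)/1001⌋ = ⌊25884/1001⌋ − ⌊25165/1001⌋ = 25 − 25 = 0
n=36: ⌊(37·719)/1001⌋ − ⌊(36·719)/1001⌋ = ⌊26603/1001⌋ − ⌊25884/1001⌋ = 26 − 25 = 1
n=37: ⌊(38·719)/1001⌋ − ⌊(37·719)/1001⌋ = ⌊27322/1001⌋ − ⌊26603/1001⌋ = 27 − 26 = 1
n=38: ⌊(39·719)/1001⌋ − ⌊(38·719)/1001⌋ = ⌊28041/1001⌋ − ⌊27322/1001⌋ = 28 − 27 = 1
n=39: ⌊(40·719)/1001⌋ − ⌊(39·719)/1001⌋ = ⌊28760/1001⌋ − ⌊28041/1001⌋ = 28 − 28 = 0
n=40: ⌊(41·719)/1001⌋ − ⌊(40·719)/1001⌋ = ⌊29479/1001⌋ − ⌊28760/1001⌋ = 29 − 28 = 1
n=41: ⌊(42·719)/1001⌋ − ⌊(41·719)/1001⌋ = ⌊30198/1001⌋ − ⌊29479/1001⌋ = 30 − 29 = 1
n=42: ⌊(43·719)/1001⌋ − ⌊(42·719)/1001⌋ = ⌊30917/1001⌋ − ⌊30198/1001⌋ = 30 − 30 = 0
n=43: ⌊(44·719)/1001⌋ − ⌊(43·719)/1001⌋ = ⌊31636/1001⌋ − ⌊30917/1001⌋ = 31 − 30 = 1
n=44: ⌊(45·719)/1001⌋ − ⌊(44·719)/1001⌋ = ⌊32355/1001⌋ − ⌊31636/1001⌋ = 32 − 31 = 1
n=45: ⌊(46·719)/1001⌋ − ⌊(45·719)/1001⌋ = ⌊33074/1001⌋ − ⌊32355/1001⌋ = 33 − 32 = 1
n=46: ⌊(47·719)/1001⌋ − ⌊(46·719)/1001⌋ = ⌊33793/1001⌋ − ⌊33074/1001⌋ = 33 − 33 = 0
n=47: ⌊(48·719)/1001⌋ − ⌊(47·719)/1001⌋ = ⌊34512/1001⌋ − ⌊33793/1001⌋ = 34 − 33 = 1
n=48: ⌊(49·719)/1001⌋ − ⌊(48·719)/1001⌋ = ⌊35231/1001⌋ − ⌊34512/1001⌋ = 35 − 34 = 1
n=49: ⌊(50·719)/1001⌋ − ⌊(49·719)/1001⌋ = ⌊35950/1001⌋ − ⌊35231/1001⌋ = 35 − 35 = 0
n=50: ⌊(51·719)/1001⌋ − ⌊(50·719)/1001⌋ = ⌊36669/1001⌋ − ⌊35950/1001⌋ = 36 − 35 = 1
n=51: ⌊(52·719)/1001⌋ − ⌊(51·719)/1001⌋ = ⌊37388/1001⌋ − ⌊36669/1001⌋ = 37 − 36 = 1
n=52: ⌊(53·719)/1001⌋ − ⌊(52·719)/1001⌋ = ⌊38107/1001⌋ − ⌊37388/1001⌋ = 38 − 37 = 1
n=53: ⌊(54·719)/1001⌋ − ⌊(53·719)/1001⌋ = ⌊38826/1001⌋ − ⌊38107/1001⌋ = 38 − 38 = 0
n=54: ⌊(55·719)/1001⌋ − ⌊(54·719)/1001⌋ = ⌊39545/1001⌋ − ⌊38826/1001⌋ = 39 − 38 = 1
n=55: ⌊(56·719)/1001⌋ − ⌊(55·719)/1001⌋ = ⌊40264/1001⌋ − ⌊39545/1001⌋ = 40 − 39 = 1
n=56: ⌊(57·719)/1001⌋ − ⌊(56·719)/1001⌋ = ⌊40983/1001⌋ − ⌊40264/1001⌋ = 40 − 40 = 0


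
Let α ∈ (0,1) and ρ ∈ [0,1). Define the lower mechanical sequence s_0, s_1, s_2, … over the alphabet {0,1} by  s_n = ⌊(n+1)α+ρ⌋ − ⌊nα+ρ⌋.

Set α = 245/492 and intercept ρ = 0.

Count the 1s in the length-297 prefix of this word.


147

#1s = Σ_{n=0}^{296} s_n = Σ_{n=0}^{296} (⌊(n+1)α+ρ⌋ − ⌊nα+ρ⌋)
the sum telescopes: every ⌊nα+ρ⌋ with 0 < n < 297 appears once with + and once with −, leaving ⌊297α+ρ⌋ − ⌊0·α+ρ⌋
297α + ρ = (297·245) / 492 = 72765/492
ρ = 0/492
⌊72765/492⌋ = 147,  ⌊0/492⌋ = 0
#1s = 147 − 0 = 147


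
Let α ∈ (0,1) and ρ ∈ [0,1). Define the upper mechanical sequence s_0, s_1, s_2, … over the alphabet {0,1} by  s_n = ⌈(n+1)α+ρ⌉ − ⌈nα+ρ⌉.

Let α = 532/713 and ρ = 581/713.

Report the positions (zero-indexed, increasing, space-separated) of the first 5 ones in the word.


0 1 2 4 5

n=0: ⌈1113/713⌉−⌈581/713⌉ = 2−1 = 1  ← one
n=1: ⌈1645/713⌉−⌈1113/713⌉ = 3−2 = 1  ← one
n=2: ⌈2177/713⌉−⌈1645/713⌉ = 4−3 = 1  ← one
n=3: ⌈2709/713⌉−⌈2177/713⌉ = 4−4 = 0
n=4: ⌈3241/713⌉−⌈2709/713⌉ = 5−4 = 1  ← one
n=5: ⌈3773/713⌉−⌈3241/713⌉ = 6−5 = 1  ← one
positions of the first 5 ones: 0 1 2 4 5


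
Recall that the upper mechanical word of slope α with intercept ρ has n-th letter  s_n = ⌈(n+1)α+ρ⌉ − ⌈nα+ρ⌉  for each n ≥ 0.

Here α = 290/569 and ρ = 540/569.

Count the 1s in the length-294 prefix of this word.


150

#1s = Σ_{n=0}^{293} s_n = Σ_{n=0}^{293} (⌈(n+1)α+ρ⌉ − ⌈nα+ρ⌉)
the sum telescopes: every ⌈nα+ρ⌉ with 0 < n < 294 appears once with + and once with −, leaving ⌈294α+ρ⌉ − ⌈0·α+ρ⌉
294α + ρ = (294·290 + 540) / 569 = 85800/569
ρ = 540/569
⌈85800/569⌉ = 151,  ⌈540/569⌉ = 1
#1s = 151 − 1 = 150


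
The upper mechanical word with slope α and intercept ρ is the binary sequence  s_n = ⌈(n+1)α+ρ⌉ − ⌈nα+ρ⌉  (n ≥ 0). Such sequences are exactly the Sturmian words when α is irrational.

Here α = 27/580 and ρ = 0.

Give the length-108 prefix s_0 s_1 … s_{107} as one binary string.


n=0: ⌈(1·27)/580⌉ − ⌈(0·27)/580⌉ = ⌈27/580⌉ − ⌈0/580⌉ = 1 − 0 = 1
n=1: ⌈(2·27)/580⌉ − ⌈(1·27)/580⌉ = ⌈54/580⌉ − ⌈27/580⌉ = 1 − 1 = 0
n=2: ⌈(3·27)/580⌉ − ⌈(2·27)/580⌉ = ⌈81/580⌉ − ⌈54/580⌉ = 1 − 1 = 0
n=3: ⌈(4·27)/580⌉ − ⌈(3·27)/580⌉ = ⌈108/580⌉ − ⌈81/580⌉ = 1 − 1 = 0
n=4: ⌈(5·27)/580⌉ − ⌈(4·27)/580⌉ = ⌈135/580⌉ − ⌈108/580⌉ = 1 − 1 = 0
n=5: ⌈(6·27)/580⌉ − ⌈(5·27)/580⌉ = ⌈162/580⌉ − ⌈135/580⌉ = 1 − 1 = 0
n=6: ⌈(7·27)/580⌉ − ⌈(6·27)/580⌉ = ⌈189/580⌉ − ⌈162/580⌉ = 1 − 1 = 0
n=7: ⌈(8·27)/580⌉ − ⌈(7·27)/580⌉ = ⌈216/580⌉ − ⌈189/580⌉ = 1 − 1 = 0
n=8: ⌈(9·27)/580⌉ − ⌈(8·27)/580⌉ = ⌈243/580⌉ − ⌈216/580⌉ = 1 − 1 = 0
n=9: ⌈(10·27)/580⌉ − ⌈(9·27)/580⌉ = ⌈270/580⌉ − ⌈243/580⌉ = 1 − 1 = 0
n=10: ⌈(11·27)/580⌉ − ⌈(10·27)/580⌉ = ⌈297/580⌉ − ⌈270/580⌉ = 1 − 1 = 0
n=11: ⌈(12·27)/580⌉ − ⌈(11·27)/580⌉ = ⌈324/580⌉ − ⌈297/580⌉ = 1 − 1 = 0
n=12: ⌈(13·27)/580⌉ − ⌈(12·27)/580⌉ = ⌈351/580⌉ − ⌈324/580⌉ = 1 − 1 = 0
n=13: ⌈(14·27)/580⌉ − ⌈(13·27)/580⌉ = ⌈378/580⌉ − ⌈351/580⌉ = 1 − 1 = 0
n=14: ⌈(15·27)/580⌉ − ⌈(14·27)/580⌉ = ⌈405/580⌉ − ⌈378/580⌉ = 1 − 1 = 0
n=15: ⌈(16·27)/580⌉ − ⌈(15·27)/580⌉ = ⌈432/580⌉ − ⌈405/580⌉ = 1 − 1 = 0
n=16: ⌈(17·27)/580⌉ − ⌈(16·27)/580⌉ = ⌈459/580⌉ − ⌈432/580⌉ = 1 − 1 = 0
n=17: ⌈(18·27)/580⌉ − ⌈(17·27)/580⌉ = ⌈486/580⌉ − ⌈459/580⌉ = 1 − 1 = 0
n=18: ⌈(19·27)/580⌉ − ⌈(18·27)/580⌉ = ⌈513/580⌉ − ⌈486/580⌉ = 1 − 1 = 0
n=19: ⌈(20·27)/580⌉ − ⌈(19·27)/580⌉ = ⌈540/580⌉ − ⌈513/580⌉ = 1 − 1 = 0
n=20: ⌈(21·27)/580⌉ − ⌈(20·27)/580⌉ = ⌈567/580⌉ − ⌈540/580⌉ = 1 − 1 = 0
n=21: ⌈(22·27)/580⌉ − ⌈(21·27)/580⌉ = ⌈594/580⌉ − ⌈567/580⌉ = 2 − 1 = 1
n=22: ⌈(23·27)/580⌉ − ⌈(22·27)/580⌉ = ⌈621/580⌉ − ⌈594/580⌉ = 2 − 2 = 0
n=23: ⌈(24·27)/580⌉ − ⌈(23·27)/580⌉ = ⌈648/580⌉ − ⌈621/580⌉ = 2 − 2 = 0
n=24: ⌈(25·27)/580⌉ − ⌈(24·27)/580⌉ = ⌈675/580⌉ − ⌈648/580⌉ = 2 − 2 = 0
n=25: ⌈(26·27)/580⌉ − ⌈(25·27)/580⌉ = ⌈702/580⌉ − ⌈675/580⌉ = 2 − 2 = 0
n=26: ⌈(27·27)/580⌉ − ⌈(26·27)/580⌉ = ⌈729/580⌉ − ⌈702/580⌉ = 2 − 2 = 0
n=27: ⌈(28·27)/580⌉ − ⌈(27·27)/580⌉ = ⌈756/580⌉ − ⌈729/580⌉ = 2 − 2 = 0
n=28: ⌈(29·27)/580⌉ − ⌈(28·27)/580⌉ = ⌈783/580⌉ − ⌈756/580⌉ = 2 − 2 = 0
n=29: ⌈(30·27)/580⌉ − ⌈(29·27)/580⌉ = ⌈810/580⌉ − ⌈783/580⌉ = 2 − 2 = 0
n=30: ⌈(31·27)/580⌉ − ⌈(30·27)/580⌉ = ⌈837/580⌉ − ⌈810/580⌉ = 2 − 2 = 0
n=31: ⌈(32·27)/580⌉ − ⌈(31·27)/580⌉ = ⌈864/580⌉ − ⌈837/580⌉ = 2 − 2 = 0
n=32: ⌈(33·27)/580⌉ − ⌈(32·27)/580⌉ = ⌈891/580⌉ − ⌈864/580⌉ = 2 − 2 = 0
n=33: ⌈(34·27)/580⌉ − ⌈(33·27)/580⌉ = ⌈918/580⌉ − ⌈891/580⌉ = 2 − 2 = 0
n=34: ⌈(35·27)/580⌉ − ⌈(34·27)/580⌉ = ⌈945/580⌉ − ⌈918/580⌉ = 2 − 2 = 0
n=35: ⌈(36·27)/580⌉ − ⌈(35·27)/580⌉ = ⌈972/580⌉ − ⌈945/580⌉ = 2 − 2 = 0
n=36: ⌈(37·27)/580⌉ − ⌈(36·27)/580⌉ = ⌈999/580⌉ − ⌈972/580⌉ = 2 − 2 = 0
n=37: ⌈(38·27)/580⌉ − ⌈(37·27)/580⌉ = ⌈1026/580⌉ − ⌈999/580⌉ = 2 − 2 = 0
n=38: ⌈(39·27)/580⌉ − ⌈(38·27)/580⌉ = ⌈1053/580⌉ − ⌈1026/580⌉ = 2 − 2 = 0
n=39: ⌈(40·27)/580⌉ − ⌈(39·27)/580⌉ = ⌈1080/580⌉ − ⌈1053/580⌉ = 2 − 2 = 0
n=40: ⌈(41·27)/580⌉ − ⌈(40·27)/580⌉ = ⌈1107/580⌉ − ⌈1080/580⌉ = 2 − 2 = 0
n=41: ⌈(42·27)/580⌉ − ⌈(41·27)/580⌉ = ⌈1134/580⌉ − ⌈1107/580⌉ = 2 − 2 = 0
n=42: ⌈(43·27)/580⌉ − ⌈(42·27)/580⌉ = ⌈1161/580⌉ − ⌈1134/580⌉ = 3 − 2 = 1
n=43: ⌈(44·27)/580⌉ − ⌈(43·27)/580⌉ = ⌈1188/580⌉ − ⌈1161/580⌉ = 3 − 3 = 0
n=44: ⌈(45·27)/580⌉ − ⌈(44·27)/580⌉ = ⌈1215/580⌉ − ⌈1188/580⌉ = 3 − 3 = 0
n=45: ⌈(46·27)/580⌉ − ⌈(45·27)/580⌉ = ⌈1242/580⌉ − ⌈1215/580⌉ = 3 − 3 = 0
n=46: ⌈(47·27)/580⌉ − ⌈(46·27)/580⌉ = ⌈1269/580⌉ − ⌈1242/580⌉ = 3 − 3 = 0
n=47: ⌈(48·27)/580⌉ − ⌈(47·27)/580⌉ = ⌈1296/580⌉ − ⌈1269/580⌉ = 3 − 3 = 0
n=48: ⌈(49·27)/580⌉ − ⌈(48·27)/580⌉ = ⌈1323/580⌉ − ⌈1296/580⌉ = 3 − 3 = 0
n=49: ⌈(50·27)/580⌉ − ⌈(49·27)/580⌉ = ⌈1350/580⌉ − ⌈1323/580⌉ = 3 − 3 = 0
n=50: ⌈(51·27)/580⌉ − ⌈(50·27)/580⌉ = ⌈1377/580⌉ − ⌈1350/580⌉ = 3 − 3 = 0
n=51: ⌈(52·27)/580⌉ − ⌈(51·27)/580⌉ = ⌈1404/580⌉ − ⌈1377/580⌉ = 3 − 3 = 0
n=52: ⌈(53·27)/580⌉ − ⌈(52·27)/580⌉ = ⌈1431/580⌉ − ⌈1404/580⌉ = 3 − 3 = 0
n=53: ⌈(54·27)/580⌉ − ⌈(53·27)/580⌉ = ⌈1458/580⌉ − ⌈1431/580⌉ = 3 − 3 = 0
n=54: ⌈(55·27)/580⌉ − ⌈(54·27)/580⌉ = ⌈1485/580⌉ − ⌈1458/580⌉ = 3 − 3 = 0
n=55: ⌈(56·27)/580⌉ − ⌈(55·27)/580⌉ = ⌈1512/580⌉ − ⌈1485/580⌉ = 3 − 3 = 0
n=56: ⌈(57·27)/580⌉ − ⌈(56·27)/580⌉ = ⌈1539/580⌉ − ⌈1512/580⌉ = 3 − 3 = 0
n=57: ⌈(58·27)/580⌉ − ⌈(57·27)/580⌉ = ⌈1566/580⌉ − ⌈1539/580⌉ = 3 − 3 = 0
n=58: ⌈(59·27)/580⌉ − ⌈(58·27)/580⌉ = ⌈1593/580⌉ − ⌈1566/580⌉ = 3 − 3 = 0
n=59: ⌈(60·27)/580⌉ − ⌈(59·27)/580⌉ = ⌈1620/580⌉ − ⌈1593/580⌉ = 3 − 3 = 0
n=60: ⌈(61·27)/580⌉ − ⌈(60·27)/580⌉ = ⌈1647/580⌉ − ⌈1620/580⌉ = 3 − 3 = 0
n=61: ⌈(62·27)/580⌉ − ⌈(61·27)/580⌉ = ⌈1674/580⌉ − ⌈1647/580⌉ = 3 − 3 = 0
n=62: ⌈(63·27)/580⌉ − ⌈(62·27)/580⌉ = ⌈1701/580⌉ − ⌈1674/580⌉ = 3 − 3 = 0
n=63: ⌈(64·27)/580⌉ − ⌈(63·27)/580⌉ = ⌈1728/580⌉ − ⌈1701/580⌉ = 3 − 3 = 0
n=64: ⌈(65·27)/580⌉ − ⌈(64·27)/580⌉ = ⌈1755/580⌉ − ⌈1728/580⌉ = 4 − 3 = 1
n=65: ⌈(66·27)/580⌉ − ⌈(65·27)/580⌉ = ⌈1782/580⌉ − ⌈1755/580⌉ = 4 − 4 = 0
n=66: ⌈(67·27)/580⌉ − ⌈(66·27)/580⌉ = ⌈1809/580⌉ − ⌈1782/580⌉ = 4 − 4 = 0
n=67: ⌈(68·27)/580⌉ − ⌈(67·27)/580⌉ = ⌈1836/580⌉ − ⌈1809/580⌉ = 4 − 4 = 0
n=68: ⌈(69·27)/580⌉ − ⌈(68·27)/580⌉ = ⌈1863/580⌉ − ⌈1836/580⌉ = 4 − 4 = 0
n=69: ⌈(70·27)/580⌉ − ⌈(69·27)/580⌉ = ⌈1890/580⌉ − ⌈1863/580⌉ = 4 − 4 = 0
n=70: ⌈(71·27)/580⌉ − ⌈(70·27)/580⌉ = ⌈1917/580⌉ − ⌈1890/580⌉ = 4 − 4 = 0
n=71: ⌈(72·27)/580⌉ − ⌈(71·27)/580⌉ = ⌈1944/580⌉ − ⌈1917/580⌉ = 4 − 4 = 0
n=72: ⌈(73·27)/580⌉ − ⌈(72·27)/580⌉ = ⌈1971/580⌉ − ⌈1944/580⌉ = 4 − 4 = 0
n=73: ⌈(74·27)/580⌉ − ⌈(73·27)/580⌉ = ⌈1998/580⌉ − ⌈1971/580⌉ = 4 − 4 = 0
n=74: ⌈(75·27)/580⌉ − ⌈(74·27)/580⌉ = ⌈2025/580⌉ − ⌈1998/580⌉ = 4 − 4 = 0
n=75: ⌈(76·27)/580⌉ − ⌈(75·27)/580⌉ = ⌈2052/580⌉ − ⌈2025/580⌉ = 4 − 4 = 0
n=76: ⌈(77·27)/580⌉ − ⌈(76·27)/580⌉ = ⌈2079/580⌉ − ⌈2052/580⌉ = 4 − 4 = 0
n=77: ⌈(78·27)/580⌉ − ⌈(77·27)/580⌉ = ⌈2106/580⌉ − ⌈2079/580⌉ = 4 − 4 = 0
n=78: ⌈(79·27)/580⌉ − ⌈(78·27)/580⌉ = ⌈2133/580⌉ − ⌈2106/580⌉ = 4 − 4 = 0
n=79: ⌈(80·27)/580⌉ − ⌈(79·27)/580⌉ = ⌈2160/580⌉ − ⌈2133/580⌉ = 4 − 4 = 0
n=80: ⌈(81·27)/580⌉ − ⌈(80·27)/580⌉ = ⌈2187/580⌉ − ⌈2160/580⌉ = 4 − 4 = 0
n=81: ⌈(82·27)/580⌉ − ⌈(81·27)/580⌉ = ⌈2214/580⌉ − ⌈2187/580⌉ = 4 − 4 = 0
n=82: ⌈(83·27)/580⌉ − ⌈(82·27)/580⌉ = ⌈2241/580⌉ − ⌈2214/580⌉ = 4 − 4 = 0
n=83: ⌈(84·27)/580⌉ − ⌈(83·27)/580⌉ = ⌈2268/580⌉ − ⌈2241/580⌉ = 4 − 4 = 0
n=84: ⌈(85·27)/580⌉ − ⌈(84·27)/580⌉ = ⌈2295/580⌉ − ⌈2268/580⌉ = 4 − 4 = 0
n=85: ⌈(86·27)/580⌉ − ⌈(85·27)/580⌉ = ⌈2322/580⌉ − ⌈2295/580⌉ = 5 − 4 = 1
n=86: ⌈(87·27)/580⌉ − ⌈(86·27)/580⌉ = ⌈2349/580⌉ − ⌈2322/580⌉ = 5 − 5 = 0
n=87: ⌈(88·27)/580⌉ − ⌈(87·27)/580⌉ = ⌈2376/580⌉ − ⌈2349/580⌉ = 5 − 5 = 0
n=88: ⌈(89·27)/580⌉ − ⌈(88·27)/580⌉ = ⌈2403/580⌉ − ⌈2376/580⌉ = 5 − 5 = 0
n=89: ⌈(90·27)/580⌉ − ⌈(89·27)/580⌉ = ⌈2430/580⌉ − ⌈2403/580⌉ = 5 − 5 = 0
n=90: ⌈(91·27)/580⌉ − ⌈(90·27)/580⌉ = ⌈2457/580⌉ − ⌈2430/580⌉ = 5 − 5 = 0
n=91: ⌈(92·27)/580⌉ − ⌈(91·27)/580⌉ = ⌈2484/580⌉ − ⌈2457/580⌉ = 5 − 5 = 0
n=92: ⌈(93·27)/580⌉ − ⌈(92·27)/580⌉ = ⌈2511/580⌉ − ⌈2484/580⌉ = 5 − 5 = 0
n=93: ⌈(94·27)/580⌉ − ⌈(93·27)/580⌉ = ⌈2538/580⌉ − ⌈2511/580⌉ = 5 − 5 = 0
n=94: ⌈(95·27)/580⌉ − ⌈(94·27)/580⌉ = ⌈2565/580⌉ − ⌈2538/580⌉ = 5 − 5 = 0
n=95: ⌈(96·27)/580⌉ − ⌈(95·27)/580⌉ = ⌈2592/580⌉ − ⌈2565/580⌉ = 5 − 5 = 0
n=96: ⌈(97·27)/580⌉ − ⌈(96·27)/580⌉ = ⌈2619/580⌉ − ⌈2592/580⌉ = 5 − 5 = 0
n=97: ⌈(98·27)/580⌉ − ⌈(97·27)/580⌉ = ⌈2646/580⌉ − ⌈2619/580⌉ = 5 − 5 = 0
n=98: ⌈(99·27)/580⌉ − ⌈(98·27)/580⌉ = ⌈2673/580⌉ − ⌈2646/580⌉ = 5 − 5 = 0
n=99: ⌈(100·27)/580⌉ − ⌈(99·27)/580⌉ = ⌈2700/580⌉ − ⌈2673/580⌉ = 5 − 5 = 0
n=100: ⌈(101·27)/580⌉ − ⌈(100·27)/580⌉ = ⌈2727/580⌉ − ⌈2700/580⌉ = 5 − 5 = 0
n=101: ⌈(102·27)/580⌉ − ⌈(101·27)/580⌉ = ⌈2754/580⌉ − ⌈2727/580⌉ = 5 − 5 = 0
n=102: ⌈(103·27)/580⌉ − ⌈(102·27)/580⌉ = ⌈2781/580⌉ − ⌈2754/580⌉ = 5 − 5 = 0
n=103: ⌈(104·27)/580⌉ − ⌈(103·27)/580⌉ = ⌈2808/580⌉ − ⌈2781/580⌉ = 5 − 5 = 0
n=104: ⌈(105·27)/580⌉ − ⌈(104·27)/580⌉ = ⌈2835/580⌉ − ⌈2808/580⌉ = 5 − 5 = 0
n=105: ⌈(106·27)/580⌉ − ⌈(105·27)/580⌉ = ⌈2862/580⌉ − ⌈2835/580⌉ = 5 − 5 = 0
n=106: ⌈(107·27)/580⌉ − ⌈(106·27)/580⌉ = ⌈2889/580⌉ − ⌈2862/580⌉ = 5 − 5 = 0
n=107: ⌈(108·27)/580⌉ − ⌈(107·27)/580⌉ = ⌈2916/580⌉ − ⌈2889/580⌉ = 6 − 5 = 1

100000000000000000000100000000000000000000100000000000000000000010000000000000000000010000000000000000000001


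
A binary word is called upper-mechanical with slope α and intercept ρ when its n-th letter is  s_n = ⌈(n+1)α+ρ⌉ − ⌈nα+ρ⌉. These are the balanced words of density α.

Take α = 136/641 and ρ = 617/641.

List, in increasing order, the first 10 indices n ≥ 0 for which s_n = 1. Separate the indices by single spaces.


n=0: ⌈753/641⌉−⌈617/641⌉ = 2−1 = 1  ← one
n=1: ⌈889/641⌉−⌈753/641⌉ = 2−2 = 0
n=2: ⌈1025/641⌉−⌈889/641⌉ = 2−2 = 0
n=3: ⌈1161/641⌉−⌈1025/641⌉ = 2−2 = 0
n=4: ⌈1297/641⌉−⌈1161/641⌉ = 3−2 = 1  ← one
n=5: ⌈1433/641⌉−⌈1297/641⌉ = 3−3 = 0
n=6: ⌈1569/641⌉−⌈1433/641⌉ = 3−3 = 0
n=7: ⌈1705/641⌉−⌈1569/641⌉ = 3−3 = 0
n=8: ⌈1841/641⌉−⌈1705/641⌉ = 3−3 = 0
n=9: ⌈1977/641⌉−⌈1841/641⌉ = 4−3 = 1  ← one
n=10: ⌈2113/641⌉−⌈1977/641⌉ = 4−4 = 0
n=11: ⌈2249/641⌉−⌈2113/641⌉ = 4−4 = 0
n=12: ⌈2385/641⌉−⌈2249/641⌉ = 4−4 = 0
n=13: ⌈2521/641⌉−⌈2385/641⌉ = 4−4 = 0
n=14: ⌈2657/641⌉−⌈2521/641⌉ = 5−4 = 1  ← one
n=15: ⌈2793/641⌉−⌈2657/641⌉ = 5−5 = 0
n=16: ⌈2929/641⌉−⌈2793/641⌉ = 5−5 = 0
n=17: ⌈3065/641⌉−⌈2929/641⌉ = 5−5 = 0
n=18: ⌈3201/641⌉−⌈3065/641⌉ = 5−5 = 0
n=19: ⌈3337/641⌉−⌈3201/641⌉ = 6−5 = 1  ← one
n=20: ⌈3473/641⌉−⌈3337/641⌉ = 6−6 = 0
n=21: ⌈3609/641⌉−⌈3473/641⌉ = 6−6 = 0
n=22: ⌈3745/641⌉−⌈3609/641⌉ = 6−6 = 0
n=23: ⌈3881/641⌉−⌈3745/641⌉ = 7−6 = 1  ← one
n=24: ⌈4017/641⌉−⌈3881/641⌉ = 7−7 = 0
n=25: ⌈4153/641⌉−⌈4017/641⌉ = 7−7 = 0
n=26: ⌈4289/641⌉−⌈4153/641⌉ = 7−7 = 0
n=27: ⌈4425/641⌉−⌈4289/641⌉ = 7−7 = 0
n=28: ⌈4561/641⌉−⌈4425/641⌉ = 8−7 = 1  ← one
n=29: ⌈4697/641⌉−⌈4561/641⌉ = 8−8 = 0
n=30: ⌈4833/641⌉−⌈4697/641⌉ = 8−8 = 0
n=31: ⌈4969/641⌉−⌈4833/641⌉ = 8−8 = 0
n=32: ⌈5105/641⌉−⌈4969/641⌉ = 8−8 = 0
n=33: ⌈5241/641⌉−⌈5105/641⌉ = 9−8 = 1  ← one
n=34: ⌈5377/641⌉−⌈5241/641⌉ = 9−9 = 0
n=35: ⌈5513/641⌉−⌈5377/641⌉ = 9−9 = 0
n=36: ⌈5649/641⌉−⌈5513/641⌉ = 9−9 = 0
n=37: ⌈5785/641⌉−⌈5649/641⌉ = 10−9 = 1  ← one
n=38: ⌈5921/641⌉−⌈5785/641⌉ = 10−10 = 0
n=39: ⌈6057/641⌉−⌈5921/641⌉ = 10−10 = 0
n=40: ⌈6193/641⌉−⌈6057/641⌉ = 10−10 = 0
n=41: ⌈6329/641⌉−⌈6193/641⌉ = 10−10 = 0
n=42: ⌈6465/641⌉−⌈6329/641⌉ = 11−10 = 1  ← one
positions of the first 10 ones: 0 4 9 14 19 23 28 33 37 42

0 4 9 14 19 23 28 33 37 42
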